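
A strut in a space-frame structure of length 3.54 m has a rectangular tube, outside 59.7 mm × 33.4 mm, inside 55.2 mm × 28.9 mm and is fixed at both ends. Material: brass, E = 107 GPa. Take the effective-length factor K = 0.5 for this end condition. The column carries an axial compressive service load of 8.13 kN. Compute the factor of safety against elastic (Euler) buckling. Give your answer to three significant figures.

n ≈ 3.08

Weak-axis I_min = (h_o·b_o³ − h_i·b_i³)/12 with b_o = 33.4, b_i = 28.90 mm (shorter outer/inner sides).
I_min = (59.7×33.4³ − 55.20×28.90³)/12 = 7.433×10^4 mm⁴
I = 7.433×10^4 mm⁴ = 7.433×10^-8 m⁴
Effective length L_e = K·L = 0.5 × 3.54 = 1.770 m
P_cr = π²EI / L_e² = π² × 107×10⁹ × 7.433×10^-8 / 1.770² = 2.506×10^4 N
Factor of safety n = P_cr / P = 25.057 / 8.13 = 3.08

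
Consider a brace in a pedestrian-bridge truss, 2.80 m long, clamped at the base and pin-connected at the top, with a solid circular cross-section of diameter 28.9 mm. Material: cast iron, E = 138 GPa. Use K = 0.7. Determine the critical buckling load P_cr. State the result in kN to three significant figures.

P_cr ≈ 12.1 kN

I = πd⁴/64 = π×28.9⁴/64 = 3.424×10^4 mm⁴
I = 3.424×10^4 mm⁴ = 3.424×10^-8 m⁴
Effective length L_e = K·L = 0.7 × 2.80 = 1.960 m
P_cr = π²EI / L_e² = π² × 138×10⁹ × 3.424×10^-8 / 1.960² = 1.214×10^4 N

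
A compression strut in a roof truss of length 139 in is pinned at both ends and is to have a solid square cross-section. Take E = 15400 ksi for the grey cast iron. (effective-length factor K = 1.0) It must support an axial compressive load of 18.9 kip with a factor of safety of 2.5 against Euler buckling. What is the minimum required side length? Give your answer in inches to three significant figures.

Required P_cr = n·P = 2.5 × 18.9 = 47.25 kip
L_e = K·L = 1 × 139 = 139.0 in
Required I = P_cr·L_e²/(π²E) = 4.725×10^4 × 139.0² / (π² × 1.54×10^7) = 6.006 in⁴
Solid square: I = a⁴/12  ⇒  a = (12I)^(1/4) = (12×6.006)^(1/4) = 2.91 in

a ≈ 2.91 in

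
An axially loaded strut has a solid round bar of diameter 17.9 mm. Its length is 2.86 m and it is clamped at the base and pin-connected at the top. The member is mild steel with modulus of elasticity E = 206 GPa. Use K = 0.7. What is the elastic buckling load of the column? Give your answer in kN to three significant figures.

I = πd⁴/64 = π×17.9⁴/64 = 5.039×10^3 mm⁴
I = 5.039×10^3 mm⁴ = 5.039×10^-9 m⁴
Effective length L_e = K·L = 0.7 × 2.86 = 2.002 m
P_cr = π²EI / L_e² = π² × 206×10⁹ × 5.039×10^-9 / 2.002² = 2.556×10^3 N

P_cr ≈ 2.56 kN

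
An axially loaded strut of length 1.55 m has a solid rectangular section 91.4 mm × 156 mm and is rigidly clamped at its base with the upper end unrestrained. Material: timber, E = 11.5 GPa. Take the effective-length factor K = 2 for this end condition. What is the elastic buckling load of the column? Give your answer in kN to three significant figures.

Buckling occurs about the weak axis: I_min = h·b³/12 with b = 91.4 mm (the shorter side).
I_min = 156×91.4³/12 = 9.926×10^6 mm⁴
I = 9.926×10^6 mm⁴ = 9.926×10^-6 m⁴
Effective length L_e = K·L = 2 × 1.55 = 3.100 m
P_cr = π²EI / L_e² = π² × 11.5×10⁹ × 9.926×10^-6 / 3.100² = 1.172×10^5 N

P_cr ≈ 117 kN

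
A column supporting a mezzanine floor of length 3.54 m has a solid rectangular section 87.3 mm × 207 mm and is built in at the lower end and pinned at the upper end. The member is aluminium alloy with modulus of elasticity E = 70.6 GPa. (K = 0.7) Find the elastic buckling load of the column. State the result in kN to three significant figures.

Buckling occurs about the weak axis: I_min = h·b³/12 with b = 87.3 mm (the shorter side).
I_min = 207×87.3³/12 = 1.148×10^7 mm⁴
I = 1.148×10^7 mm⁴ = 1.148×10^-5 m⁴
Effective length L_e = K·L = 0.7 × 3.54 = 2.478 m
P_cr = π²EI / L_e² = π² × 70.6×10⁹ × 1.148×10^-5 / 2.478² = 1.302×10^6 N

P_cr ≈ 1300 kN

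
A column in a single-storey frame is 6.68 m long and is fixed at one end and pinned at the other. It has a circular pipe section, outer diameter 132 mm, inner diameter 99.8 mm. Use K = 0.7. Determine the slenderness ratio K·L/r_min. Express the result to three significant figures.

λ ≈ 113

d_o = 132 mm, d_i = 99.8 mm
I = π(d_o⁴ − d_i⁴)/64 = π(132⁴ − 99.80⁴)/64 = 1.003×10^7 mm⁴
A = 5.862×10^3 mm²;  r_min = √(I/A) = √(1.003×10^7/5.862×10^3) = 41.37 mm
L_e = K·L = 0.7 × 6.68 m = 4.676 m = 4676.0 mm
λ = L_e / r_min = 4676.0 / 41.37 = 113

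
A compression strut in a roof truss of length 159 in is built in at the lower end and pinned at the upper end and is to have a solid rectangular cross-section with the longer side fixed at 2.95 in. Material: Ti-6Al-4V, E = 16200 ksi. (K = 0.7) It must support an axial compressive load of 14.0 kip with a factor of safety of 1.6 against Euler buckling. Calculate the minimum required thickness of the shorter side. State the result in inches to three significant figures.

b ≈ 1.92 in

Required P_cr = n·P = 1.6 × 14.0 = 22.40 kip
L_e = K·L = 0.7 × 159 = 111.3 in
Required I = P_cr·L_e²/(π²E) = 2.240×10^4 × 111.3² / (π² × 1.62×10^7) = 1.735 in⁴
Rectangle, weak axis: I_min = h·b³/12 with h = 2.95 in fixed  ⇒  b = (12I/h)^(1/3) = 1.92 in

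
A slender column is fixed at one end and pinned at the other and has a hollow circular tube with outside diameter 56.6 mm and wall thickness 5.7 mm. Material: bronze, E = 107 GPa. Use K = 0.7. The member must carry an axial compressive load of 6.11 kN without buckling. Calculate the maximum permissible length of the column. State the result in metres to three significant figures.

Inner diameter d_i = 56.6 − 2×5.7 = 45.20 mm
I = π(d_o⁴ − d_i⁴)/64 = π(56.6⁴ − 45.20⁴)/64 = 2.989×10^5 mm⁴
I = 2.989×10^-7 m⁴
At the buckling limit P_cr = P = 6.110×10^3 N
From P_cr = π²EI/(K·L)²:  L = (1/K)·√(π²EI/P_cr) = (1/0.7)·√(π²×1.07×10^11×2.989×10^-7/6.110×10^3)
L = 10.3 m

L_max ≈ 10.3 m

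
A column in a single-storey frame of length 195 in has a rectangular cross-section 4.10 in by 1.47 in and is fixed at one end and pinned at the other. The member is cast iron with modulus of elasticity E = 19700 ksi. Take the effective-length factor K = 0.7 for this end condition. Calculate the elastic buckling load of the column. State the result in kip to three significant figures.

Buckling occurs about the weak axis: I_min = h·b³/12 with b = 1.47 in (the shorter side).
I_min = 4.10×1.47³/12 = 1.085 in⁴
Effective length L_e = K·L = 0.7 × 195 = 136.5 in
P_cr = π²EI / L_e² = π² × 19700×10³ × 1.085 / 136.5² = 1.133×10^4 lb

P_cr ≈ 11.3 kip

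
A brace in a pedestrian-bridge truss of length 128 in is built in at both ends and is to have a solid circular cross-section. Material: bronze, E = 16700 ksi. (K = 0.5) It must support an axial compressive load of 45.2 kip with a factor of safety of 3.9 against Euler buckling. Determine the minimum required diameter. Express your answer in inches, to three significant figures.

Required P_cr = n·P = 3.9 × 45.2 = 176.3 kip
L_e = K·L = 0.5 × 128 = 64.00 in
Required I = P_cr·L_e²/(π²E) = 1.763×10^5 × 64.00² / (π² × 1.67×10^7) = 4.381 in⁴
Solid circle: I = πd⁴/64  ⇒  d = (64I/π)^(1/4) = (64×4.381/π)^(1/4) = 3.07 in

d ≈ 3.07 in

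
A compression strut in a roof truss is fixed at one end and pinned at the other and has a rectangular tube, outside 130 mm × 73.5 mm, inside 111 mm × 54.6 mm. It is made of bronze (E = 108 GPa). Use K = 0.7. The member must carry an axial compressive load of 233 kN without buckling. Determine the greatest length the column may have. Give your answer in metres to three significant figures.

Weak-axis I_min = (h_o·b_o³ − h_i·b_i³)/12 with b_o = 73.5, b_i = 54.60 mm (shorter outer/inner sides).
I_min = (130×73.5³ − 111.0×54.60³)/12 = 2.796×10^6 mm⁴
I = 2.796×10^-6 m⁴
At the buckling limit P_cr = P = 2.330×10^5 N
From P_cr = π²EI/(K·L)²:  L = (1/K)·√(π²EI/P_cr) = (1/0.7)·√(π²×1.08×10^11×2.796×10^-6/2.330×10^5)
L = 5.11 m

L_max ≈ 5.11 m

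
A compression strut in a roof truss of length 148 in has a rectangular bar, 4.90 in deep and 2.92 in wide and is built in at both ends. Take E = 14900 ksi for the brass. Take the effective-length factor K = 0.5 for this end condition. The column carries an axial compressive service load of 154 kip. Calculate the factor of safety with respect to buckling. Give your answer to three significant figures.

Buckling occurs about the weak axis: I_min = h·b³/12 with b = 2.92 in (the shorter side).
I_min = 4.90×2.92³/12 = 10.17 in⁴
Effective length L_e = K·L = 0.5 × 148 = 74.00 in
P_cr = π²EI / L_e² = π² × 14900×10³ × 10.17 / 74.00² = 2.730×10^5 lb
Factor of safety n = P_cr / P = 273.01 / 154 = 1.77

n ≈ 1.77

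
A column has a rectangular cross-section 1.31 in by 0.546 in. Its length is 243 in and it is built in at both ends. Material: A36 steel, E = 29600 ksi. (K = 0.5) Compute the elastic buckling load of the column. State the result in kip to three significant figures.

P_cr ≈ 0.352 kip

Buckling occurs about the weak axis: I_min = h·b³/12 with b = 0.546 in (the shorter side).
I_min = 1.31×0.546³/12 = 1.777×10^-2 in⁴
Effective length L_e = K·L = 0.5 × 243 = 121.5 in
P_cr = π²EI / L_e² = π² × 29600×10³ × 1.777×10^-2 / 121.5² = 351.6 lb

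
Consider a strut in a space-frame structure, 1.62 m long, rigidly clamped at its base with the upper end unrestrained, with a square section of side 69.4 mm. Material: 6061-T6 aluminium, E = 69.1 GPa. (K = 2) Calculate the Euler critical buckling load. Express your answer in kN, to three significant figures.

I = a⁴/12 = 69.4⁴/12 = 1.933×10^6 mm⁴
I = 1.933×10^6 mm⁴ = 1.933×10^-6 m⁴
Effective length L_e = K·L = 2 × 1.62 = 3.240 m
P_cr = π²EI / L_e² = π² × 69.1×10⁹ × 1.933×10^-6 / 3.240² = 1.256×10^5 N

P_cr ≈ 126 kN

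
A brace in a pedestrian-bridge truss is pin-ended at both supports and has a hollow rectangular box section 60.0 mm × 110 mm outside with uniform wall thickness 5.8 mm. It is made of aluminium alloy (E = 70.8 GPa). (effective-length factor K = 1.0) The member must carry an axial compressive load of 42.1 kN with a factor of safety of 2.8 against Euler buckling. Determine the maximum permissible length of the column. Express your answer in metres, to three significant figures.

L_max ≈ 2.50 m

Inner dimensions: h_i = 110 − 2×5.8 = 98.40 mm, b_i = 60.0 − 2×5.8 = 48.40 mm
Weak-axis I_min = (h_o·b_o³ − h_i·b_i³)/12 with b_o = 60.0, b_i = 48.40 mm (shorter outer/inner sides).
I_min = (110×60.0³ − 98.40×48.40³)/12 = 1.050×10^6 mm⁴
I = 1.050×10^-6 m⁴
Required critical load P_cr = n·P = 2.8 × 42.1 = 117.9 kN = 1.179×10^5 N
From P_cr = π²EI/(K·L)²:  L = (1/K)·√(π²EI/P_cr) = (1/1)·√(π²×7.08×10^10×1.050×10^-6/1.179×10^5)
L = 2.50 m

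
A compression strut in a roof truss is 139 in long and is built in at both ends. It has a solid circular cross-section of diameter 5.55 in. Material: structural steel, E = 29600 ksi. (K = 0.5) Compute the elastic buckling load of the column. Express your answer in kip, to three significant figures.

P_cr ≈ 2820 kip

I = πd⁴/64 = π×5.55⁴/64 = 46.57 in⁴
Effective length L_e = K·L = 0.5 × 139 = 69.50 in
P_cr = π²EI / L_e² = π² × 29600×10³ × 46.57 / 69.50² = 2.817×10^6 lb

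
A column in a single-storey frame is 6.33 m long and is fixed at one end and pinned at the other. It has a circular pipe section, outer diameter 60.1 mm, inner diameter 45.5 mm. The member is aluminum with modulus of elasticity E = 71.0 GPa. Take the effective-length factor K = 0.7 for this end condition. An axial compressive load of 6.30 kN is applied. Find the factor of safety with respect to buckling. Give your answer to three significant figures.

d_o = 60.1 mm, d_i = 45.5 mm
I = π(d_o⁴ − d_i⁴)/64 = π(60.1⁴ − 45.50⁴)/64 = 4.300×10^5 mm⁴
I = 4.300×10^5 mm⁴ = 4.300×10^-7 m⁴
Effective length L_e = K·L = 0.7 × 6.33 = 4.431 m
P_cr = π²EI / L_e² = π² × 71.0×10⁹ × 4.300×10^-7 / 4.431² = 1.535×10^4 N
Factor of safety n = P_cr / P = 15.348 / 6.30 = 2.44

n ≈ 2.44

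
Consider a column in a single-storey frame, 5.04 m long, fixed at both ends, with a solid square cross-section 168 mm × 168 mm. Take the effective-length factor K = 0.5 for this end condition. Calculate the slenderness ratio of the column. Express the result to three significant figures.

λ ≈ 52.0

For a square r = a/√12 = 168/√12 = 48.50 mm
L_e = K·L = 0.5 × 5.04 m = 2.520 m = 2520.0 mm
λ = L_e / r_min = 2520.0 / 48.50 = 52.0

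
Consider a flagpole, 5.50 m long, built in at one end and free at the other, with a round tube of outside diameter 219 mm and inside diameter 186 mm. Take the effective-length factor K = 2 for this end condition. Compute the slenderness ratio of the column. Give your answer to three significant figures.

λ ≈ 153

d_o = 219 mm, d_i = 186 mm
I = π(d_o⁴ − d_i⁴)/64 = π(219⁴ − 186.0⁴)/64 = 5.416×10^7 mm⁴
A = 1.050×10^4 mm²;  r_min = √(I/A) = √(5.416×10^7/1.050×10^4) = 71.83 mm
L_e = K·L = 2 × 5.50 m = 11.00 m = 11000 mm
λ = L_e / r_min = 11000 / 71.83 = 153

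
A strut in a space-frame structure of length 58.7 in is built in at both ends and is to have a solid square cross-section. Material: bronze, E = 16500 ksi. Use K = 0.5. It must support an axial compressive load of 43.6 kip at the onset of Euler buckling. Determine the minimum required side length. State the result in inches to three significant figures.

a ≈ 1.29 in

L_e = K·L = 0.5 × 58.7 = 29.35 in
Required I = P_cr·L_e²/(π²E) = 4.360×10^4 × 29.35² / (π² × 1.65×10^7) = 0.2306 in⁴
Solid square: I = a⁴/12  ⇒  a = (12I)^(1/4) = (12×0.2306)^(1/4) = 1.29 in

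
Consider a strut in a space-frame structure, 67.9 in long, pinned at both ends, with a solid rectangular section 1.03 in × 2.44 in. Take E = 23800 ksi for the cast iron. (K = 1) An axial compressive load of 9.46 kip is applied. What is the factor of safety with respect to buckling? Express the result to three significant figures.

n ≈ 1.20

Buckling occurs about the weak axis: I_min = h·b³/12 with b = 1.03 in (the shorter side).
I_min = 2.44×1.03³/12 = 0.2222 in⁴
Effective length L_e = K·L = 1 × 67.9 = 67.90 in
P_cr = π²EI / L_e² = π² × 23800×10³ × 0.2222 / 67.90² = 1.132×10^4 lb
Factor of safety n = P_cr / P = 11.320 / 9.46 = 1.20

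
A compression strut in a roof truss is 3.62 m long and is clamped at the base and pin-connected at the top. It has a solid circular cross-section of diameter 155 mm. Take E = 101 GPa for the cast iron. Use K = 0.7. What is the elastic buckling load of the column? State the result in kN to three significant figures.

P_cr ≈ 4400 kN

I = πd⁴/64 = π×155⁴/64 = 2.833×10^7 mm⁴
I = 2.833×10^7 mm⁴ = 2.833×10^-5 m⁴
Effective length L_e = K·L = 0.7 × 3.62 = 2.534 m
P_cr = π²EI / L_e² = π² × 101×10⁹ × 2.833×10^-5 / 2.534² = 4.398×10^6 N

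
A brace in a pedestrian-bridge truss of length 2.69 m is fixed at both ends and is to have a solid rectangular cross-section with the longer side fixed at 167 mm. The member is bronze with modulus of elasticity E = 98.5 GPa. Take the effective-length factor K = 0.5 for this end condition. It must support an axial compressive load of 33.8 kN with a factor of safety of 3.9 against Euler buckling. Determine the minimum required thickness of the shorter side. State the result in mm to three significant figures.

Required P_cr = n·P = 3.9 × 33.8 = 131.8 kN
L_e = K·L = 0.5 × 2.69 = 1.345 m
Required I = P_cr·L_e²/(π²E) = 1.318×10^5 × 1.345² / (π² × 9.85×10^10) = 2.453×10^-7 m⁴
I_req = 2.453×10^5 mm⁴
Rectangle, weak axis: I_min = h·b³/12 with h = 167 mm fixed  ⇒  b = (12I/h)^(1/3) = 26.0 mm

b ≈ 26.0 mm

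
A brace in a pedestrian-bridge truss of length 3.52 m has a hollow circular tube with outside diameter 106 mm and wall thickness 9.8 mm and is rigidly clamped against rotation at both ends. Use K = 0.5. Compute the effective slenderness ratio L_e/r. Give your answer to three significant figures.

λ ≈ 51.5

Inner diameter d_i = 106 − 2×9.8 = 86.40 mm
I = π(d_o⁴ − d_i⁴)/64 = π(106⁴ − 86.40⁴)/64 = 3.462×10^6 mm⁴
A = 2.962×10^3 mm²;  r_min = √(I/A) = √(3.462×10^6/2.962×10^3) = 34.19 mm
L_e = K·L = 0.5 × 3.52 m = 1.760 m = 1760.0 mm
λ = L_e / r_min = 1760.0 / 34.19 = 51.5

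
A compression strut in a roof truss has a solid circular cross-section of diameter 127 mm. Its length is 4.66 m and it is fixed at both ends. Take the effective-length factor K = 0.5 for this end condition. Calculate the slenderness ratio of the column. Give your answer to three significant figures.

λ ≈ 73.4

For a solid circle r = d/4 = 127/4 = 31.75 mm
L_e = K·L = 0.5 × 4.66 m = 2.330 m = 2330.0 mm
λ = L_e / r_min = 2330.0 / 31.75 = 73.4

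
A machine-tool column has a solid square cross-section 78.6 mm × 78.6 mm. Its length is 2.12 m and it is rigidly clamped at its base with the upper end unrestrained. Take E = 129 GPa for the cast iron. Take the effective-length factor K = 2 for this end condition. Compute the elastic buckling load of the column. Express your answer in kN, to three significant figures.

I = a⁴/12 = 78.6⁴/12 = 3.181×10^6 mm⁴
I = 3.181×10^6 mm⁴ = 3.181×10^-6 m⁴
Effective length L_e = K·L = 2 × 2.12 = 4.240 m
P_cr = π²EI / L_e² = π² × 129×10⁹ × 3.181×10^-6 / 4.240² = 2.253×10^5 N

P_cr ≈ 225 kN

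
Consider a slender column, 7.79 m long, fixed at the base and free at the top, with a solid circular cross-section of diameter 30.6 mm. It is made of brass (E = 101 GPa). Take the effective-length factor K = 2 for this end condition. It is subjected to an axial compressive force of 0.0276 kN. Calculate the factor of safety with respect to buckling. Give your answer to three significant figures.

I = πd⁴/64 = π×30.6⁴/64 = 4.304×10^4 mm⁴
I = 4.304×10^4 mm⁴ = 4.304×10^-8 m⁴
Effective length L_e = K·L = 2 × 7.79 = 15.58 m
P_cr = π²EI / L_e² = π² × 101×10⁹ × 4.304×10^-8 / 15.58² = 176.7 N
Factor of safety n = P_cr / P = 0.17674 / 0.0276 = 6.40

n ≈ 6.40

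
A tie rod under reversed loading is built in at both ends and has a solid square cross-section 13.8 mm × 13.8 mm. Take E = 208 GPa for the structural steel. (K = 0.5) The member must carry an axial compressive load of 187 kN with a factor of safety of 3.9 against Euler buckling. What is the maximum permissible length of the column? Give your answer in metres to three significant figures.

I = a⁴/12 = 13.8⁴/12 = 3.022×10^3 mm⁴
I = 3.022×10^-9 m⁴
Required critical load P_cr = n·P = 3.9 × 187 = 729.3 kN = 7.293×10^5 N
From P_cr = π²EI/(K·L)²:  L = (1/K)·√(π²EI/P_cr) = (1/0.5)·√(π²×2.08×10^11×3.022×10^-9/7.293×10^5)
L = 0.184 m

L_max ≈ 0.184 m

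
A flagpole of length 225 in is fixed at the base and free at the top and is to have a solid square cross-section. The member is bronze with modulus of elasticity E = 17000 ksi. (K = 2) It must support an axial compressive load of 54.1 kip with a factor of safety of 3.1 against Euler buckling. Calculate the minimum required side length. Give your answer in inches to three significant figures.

a ≈ 7.02 in

Required P_cr = n·P = 3.1 × 54.1 = 167.7 kip
L_e = K·L = 2 × 225 = 450.0 in
Required I = P_cr·L_e²/(π²E) = 1.677×10^5 × 450.0² / (π² × 1.70×10^7) = 202.4 in⁴
Solid square: I = a⁴/12  ⇒  a = (12I)^(1/4) = (12×202.4)^(1/4) = 7.02 in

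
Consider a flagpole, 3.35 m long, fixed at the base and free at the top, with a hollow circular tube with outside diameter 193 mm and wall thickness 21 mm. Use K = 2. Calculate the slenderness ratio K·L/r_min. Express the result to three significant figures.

λ ≈ 109

Inner diameter d_i = 193 − 2×21 = 151.0 mm
I = π(d_o⁴ − d_i⁴)/64 = π(193⁴ − 151.0⁴)/64 = 4.259×10^7 mm⁴
A = 1.135×10^4 mm²;  r_min = √(I/A) = √(4.259×10^7/1.135×10^4) = 61.26 mm
L_e = K·L = 2 × 3.35 m = 6.700 m = 6700.0 mm
λ = L_e / r_min = 6700.0 / 61.26 = 109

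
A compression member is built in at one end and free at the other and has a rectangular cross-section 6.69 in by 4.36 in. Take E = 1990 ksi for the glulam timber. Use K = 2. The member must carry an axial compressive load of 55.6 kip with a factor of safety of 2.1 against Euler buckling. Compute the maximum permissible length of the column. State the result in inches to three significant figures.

L_max ≈ 44.1 in

Buckling occurs about the weak axis: I_min = h·b³/12 with b = 4.36 in (the shorter side).
I_min = 6.69×4.36³/12 = 46.21 in⁴
Required critical load P_cr = n·P = 2.1 × 55.6 = 116.8 kip = 1.168×10^5 lb
From P_cr = π²EI/(K·L)²:  L = (1/K)·√(π²EI/P_cr) = (1/2)·√(π²×1.99×10^6×46.21/1.168×10^5)
L = 44.1 in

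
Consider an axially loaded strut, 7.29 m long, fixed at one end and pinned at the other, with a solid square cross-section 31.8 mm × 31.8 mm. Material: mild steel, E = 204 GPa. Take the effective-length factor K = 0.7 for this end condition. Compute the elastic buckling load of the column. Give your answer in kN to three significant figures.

I = a⁴/12 = 31.8⁴/12 = 8.522×10^4 mm⁴
I = 8.522×10^4 mm⁴ = 8.522×10^-8 m⁴
Effective length L_e = K·L = 0.7 × 7.29 = 5.103 m
P_cr = π²EI / L_e² = π² × 204×10⁹ × 8.522×10^-8 / 5.103² = 6.589×10^3 N

P_cr ≈ 6.59 kN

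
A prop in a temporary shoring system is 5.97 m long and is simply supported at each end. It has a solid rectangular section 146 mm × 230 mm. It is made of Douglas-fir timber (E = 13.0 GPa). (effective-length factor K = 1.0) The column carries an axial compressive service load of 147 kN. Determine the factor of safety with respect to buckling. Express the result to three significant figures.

Buckling occurs about the weak axis: I_min = h·b³/12 with b = 146 mm (the shorter side).
I_min = 230×146³/12 = 5.965×10^7 mm⁴
I = 5.965×10^7 mm⁴ = 5.965×10^-5 m⁴
Effective length L_e = K·L = 1 × 5.97 = 5.970 m
P_cr = π²EI / L_e² = π² × 13.0×10⁹ × 5.965×10^-5 / 5.970² = 2.147×10^5 N
Factor of safety n = P_cr / P = 214.73 / 147 = 1.46

n ≈ 1.46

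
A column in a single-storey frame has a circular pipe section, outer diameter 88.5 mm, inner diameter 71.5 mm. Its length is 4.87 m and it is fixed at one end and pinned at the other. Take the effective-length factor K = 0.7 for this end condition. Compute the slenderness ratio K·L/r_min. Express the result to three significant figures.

λ ≈ 120

d_o = 88.5 mm, d_i = 71.5 mm
I = π(d_o⁴ − d_i⁴)/64 = π(88.5⁴ − 71.50⁴)/64 = 1.728×10^6 mm⁴
A = 2.136×10^3 mm²;  r_min = √(I/A) = √(1.728×10^6/2.136×10^3) = 28.44 mm
L_e = K·L = 0.7 × 4.87 m = 3.409 m = 3409.0 mm
λ = L_e / r_min = 3409.0 / 28.44 = 120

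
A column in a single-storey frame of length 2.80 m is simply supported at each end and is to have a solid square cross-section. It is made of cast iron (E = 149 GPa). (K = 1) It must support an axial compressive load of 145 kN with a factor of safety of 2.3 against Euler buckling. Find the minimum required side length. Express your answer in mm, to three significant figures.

a ≈ 68.0 mm

Required P_cr = n·P = 2.3 × 145 = 333.5 kN
L_e = K·L = 1 × 2.80 = 2.800 m
Required I = P_cr·L_e²/(π²E) = 3.335×10^5 × 2.800² / (π² × 1.49×10^11) = 1.778×10^-6 m⁴
I_req = 1.778×10^6 mm⁴
Solid square: I = a⁴/12  ⇒  a = (12I)^(1/4) = (12×1.778×10^6)^(1/4) = 68.0 mm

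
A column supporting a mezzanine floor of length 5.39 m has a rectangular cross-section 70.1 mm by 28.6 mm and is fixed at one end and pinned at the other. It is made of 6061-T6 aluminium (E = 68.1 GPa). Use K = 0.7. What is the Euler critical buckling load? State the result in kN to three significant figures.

Buckling occurs about the weak axis: I_min = h·b³/12 with b = 28.6 mm (the shorter side).
I_min = 70.1×28.6³/12 = 1.367×10^5 mm⁴
I = 1.367×10^5 mm⁴ = 1.367×10^-7 m⁴
Effective length L_e = K·L = 0.7 × 5.39 = 3.773 m
P_cr = π²EI / L_e² = π² × 68.1×10⁹ × 1.367×10^-7 / 3.773² = 6.452×10^3 N

P_cr ≈ 6.45 kN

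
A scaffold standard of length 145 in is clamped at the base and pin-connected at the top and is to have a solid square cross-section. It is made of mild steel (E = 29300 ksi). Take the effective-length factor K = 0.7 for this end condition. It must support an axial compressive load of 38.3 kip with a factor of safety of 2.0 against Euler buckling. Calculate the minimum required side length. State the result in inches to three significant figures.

Required P_cr = n·P = 2.0 × 38.3 = 76.60 kip
L_e = K·L = 0.7 × 145 = 101.5 in
Required I = P_cr·L_e²/(π²E) = 7.660×10^4 × 101.5² / (π² × 2.93×10^7) = 2.729 in⁴
Solid square: I = a⁴/12  ⇒  a = (12I)^(1/4) = (12×2.729)^(1/4) = 2.39 in

a ≈ 2.39 in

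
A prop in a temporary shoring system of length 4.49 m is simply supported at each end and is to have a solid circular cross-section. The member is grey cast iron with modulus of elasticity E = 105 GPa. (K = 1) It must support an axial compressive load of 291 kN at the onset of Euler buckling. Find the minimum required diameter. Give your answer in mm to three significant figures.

d ≈ 104 mm

L_e = K·L = 1 × 4.49 = 4.490 m
Required I = P_cr·L_e²/(π²E) = 2.910×10^5 × 4.490² / (π² × 1.05×10^11) = 5.661×10^-6 m⁴
I_req = 5.661×10^6 mm⁴
Solid circle: I = πd⁴/64  ⇒  d = (64I/π)^(1/4) = (64×5.661×10^6/π)^(1/4) = 104 mm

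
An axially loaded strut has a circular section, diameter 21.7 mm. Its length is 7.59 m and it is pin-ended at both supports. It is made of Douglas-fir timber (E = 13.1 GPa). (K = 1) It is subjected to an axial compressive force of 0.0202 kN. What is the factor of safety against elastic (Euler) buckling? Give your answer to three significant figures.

I = πd⁴/64 = π×21.7⁴/64 = 1.088×10^4 mm⁴
I = 1.088×10^4 mm⁴ = 1.088×10^-8 m⁴
Effective length L_e = K·L = 1 × 7.59 = 7.590 m
P_cr = π²EI / L_e² = π² × 13.1×10⁹ × 1.088×10^-8 / 7.590² = 24.43 N
Factor of safety n = P_cr / P = 0.024428 / 0.0202 = 1.21

n ≈ 1.21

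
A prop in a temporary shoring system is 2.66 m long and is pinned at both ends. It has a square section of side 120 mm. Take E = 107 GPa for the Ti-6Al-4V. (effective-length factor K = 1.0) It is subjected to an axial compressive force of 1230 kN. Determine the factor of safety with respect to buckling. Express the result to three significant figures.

n ≈ 2.10

I = a⁴/12 = 120⁴/12 = 1.728×10^7 mm⁴
I = 1.728×10^7 mm⁴ = 1.728×10^-5 m⁴
Effective length L_e = K·L = 1 × 2.66 = 2.660 m
P_cr = π²EI / L_e² = π² × 107×10⁹ × 1.728×10^-5 / 2.660² = 2.579×10^6 N
Factor of safety n = P_cr / P = 2579.1 / 1230 = 2.10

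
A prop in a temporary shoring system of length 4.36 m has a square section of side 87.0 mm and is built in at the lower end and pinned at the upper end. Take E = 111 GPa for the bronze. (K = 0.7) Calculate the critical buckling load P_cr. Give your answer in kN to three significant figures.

I = a⁴/12 = 87.0⁴/12 = 4.774×10^6 mm⁴
I = 4.774×10^6 mm⁴ = 4.774×10^-6 m⁴
Effective length L_e = K·L = 0.7 × 4.36 = 3.052 m
P_cr = π²EI / L_e² = π² × 111×10⁹ × 4.774×10^-6 / 3.052² = 5.615×10^5 N

P_cr ≈ 561 kN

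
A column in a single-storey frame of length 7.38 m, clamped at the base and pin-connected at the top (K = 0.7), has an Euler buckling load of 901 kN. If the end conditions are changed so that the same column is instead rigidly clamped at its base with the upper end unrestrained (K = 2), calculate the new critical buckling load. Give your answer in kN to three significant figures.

P_cr ≈ 110 kN

P_cr ∝ 1/K², so P_cr,new = P_cr,old × (K_old/K_new)² = 901 × (0.7/2)²
= 901 × 0.1225 = 110 kN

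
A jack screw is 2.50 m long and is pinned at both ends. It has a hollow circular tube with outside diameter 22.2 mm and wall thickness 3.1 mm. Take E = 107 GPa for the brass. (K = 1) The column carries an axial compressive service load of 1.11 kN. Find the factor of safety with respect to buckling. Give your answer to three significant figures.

Inner diameter d_i = 22.2 − 2×3.1 = 16.00 mm
I = π(d_o⁴ − d_i⁴)/64 = π(22.2⁴ − 16.00⁴)/64 = 8.706×10^3 mm⁴
I = 8.706×10^3 mm⁴ = 8.706×10^-9 m⁴
Effective length L_e = K·L = 1 × 2.50 = 2.500 m
P_cr = π²EI / L_e² = π² × 107×10⁹ × 8.706×10^-9 / 2.500² = 1.471×10^3 N
Factor of safety n = P_cr / P = 1.4710 / 1.11 = 1.33

n ≈ 1.33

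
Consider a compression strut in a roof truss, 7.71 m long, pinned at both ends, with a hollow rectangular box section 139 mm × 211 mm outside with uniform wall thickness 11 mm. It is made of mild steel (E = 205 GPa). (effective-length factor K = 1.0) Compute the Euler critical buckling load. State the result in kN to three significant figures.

P_cr ≈ 749 kN

Inner dimensions: h_i = 211 − 2×11 = 189.0 mm, b_i = 139 − 2×11 = 117.0 mm
Weak-axis I_min = (h_o·b_o³ − h_i·b_i³)/12 with b_o = 139, b_i = 117.0 mm (shorter outer/inner sides).
I_min = (211×139³ − 189.0×117.0³)/12 = 2.200×10^7 mm⁴
I = 2.200×10^7 mm⁴ = 2.200×10^-5 m⁴
Effective length L_e = K·L = 1 × 7.71 = 7.710 m
P_cr = π²EI / L_e² = π² × 205×10⁹ × 2.200×10^-5 / 7.710² = 7.487×10^5 N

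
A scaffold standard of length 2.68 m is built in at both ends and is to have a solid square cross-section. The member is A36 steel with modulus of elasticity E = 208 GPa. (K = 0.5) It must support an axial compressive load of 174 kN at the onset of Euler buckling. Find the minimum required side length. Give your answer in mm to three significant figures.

L_e = K·L = 0.5 × 2.68 = 1.340 m
Required I = P_cr·L_e²/(π²E) = 1.740×10^5 × 1.340² / (π² × 2.08×10^11) = 1.522×10^-7 m⁴
I_req = 1.522×10^5 mm⁴
Solid square: I = a⁴/12  ⇒  a = (12I)^(1/4) = (12×1.522×10^5)^(1/4) = 36.8 mm

a ≈ 36.8 mm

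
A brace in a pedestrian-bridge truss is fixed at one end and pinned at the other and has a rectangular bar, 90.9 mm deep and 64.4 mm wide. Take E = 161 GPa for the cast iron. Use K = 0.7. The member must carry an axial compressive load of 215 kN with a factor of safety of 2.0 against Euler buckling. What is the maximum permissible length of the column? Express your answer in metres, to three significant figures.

L_max ≈ 3.91 m

Buckling occurs about the weak axis: I_min = h·b³/12 with b = 64.4 mm (the shorter side).
I_min = 90.9×64.4³/12 = 2.023×10^6 mm⁴
I = 2.023×10^-6 m⁴
Required critical load P_cr = n·P = 2.0 × 215 = 430.0 kN = 4.300×10^5 N
From P_cr = π²EI/(K·L)²:  L = (1/K)·√(π²EI/P_cr) = (1/0.7)·√(π²×1.61×10^11×2.023×10^-6/4.300×10^5)
L = 3.91 m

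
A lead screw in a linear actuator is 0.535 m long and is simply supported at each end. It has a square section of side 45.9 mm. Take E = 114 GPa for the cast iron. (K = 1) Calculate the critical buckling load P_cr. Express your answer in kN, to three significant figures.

P_cr ≈ 1450 kN

I = a⁴/12 = 45.9⁴/12 = 3.699×10^5 mm⁴
I = 3.699×10^5 mm⁴ = 3.699×10^-7 m⁴
Effective length L_e = K·L = 1 × 0.535 = 0.5350 m
P_cr = π²EI / L_e² = π² × 114×10⁹ × 3.699×10^-7 / 0.5350² = 1.454×10^6 N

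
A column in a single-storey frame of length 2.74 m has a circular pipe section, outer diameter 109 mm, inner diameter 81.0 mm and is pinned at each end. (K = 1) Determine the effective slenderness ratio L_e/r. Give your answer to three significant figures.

λ ≈ 80.7

d_o = 109 mm, d_i = 81.0 mm
I = π(d_o⁴ − d_i⁴)/64 = π(109⁴ − 81.00⁴)/64 = 4.816×10^6 mm⁴
A = 4.178×10^3 mm²;  r_min = √(I/A) = √(4.816×10^6/4.178×10^3) = 33.95 mm
L_e = K·L = 1 × 2.74 m = 2.740 m = 2740.0 mm
λ = L_e / r_min = 2740.0 / 33.95 = 80.7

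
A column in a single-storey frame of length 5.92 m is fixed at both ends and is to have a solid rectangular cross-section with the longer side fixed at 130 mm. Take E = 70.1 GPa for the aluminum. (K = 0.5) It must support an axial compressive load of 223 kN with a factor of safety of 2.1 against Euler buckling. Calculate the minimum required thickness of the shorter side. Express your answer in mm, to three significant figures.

b ≈ 81.8 mm

Required P_cr = n·P = 2.1 × 223 = 468.3 kN
L_e = K·L = 0.5 × 5.92 = 2.960 m
Required I = P_cr·L_e²/(π²E) = 4.683×10^5 × 2.960² / (π² × 7.01×10^10) = 5.930×10^-6 m⁴
I_req = 5.930×10^6 mm⁴
Rectangle, weak axis: I_min = h·b³/12 with h = 130 mm fixed  ⇒  b = (12I/h)^(1/3) = 81.8 mm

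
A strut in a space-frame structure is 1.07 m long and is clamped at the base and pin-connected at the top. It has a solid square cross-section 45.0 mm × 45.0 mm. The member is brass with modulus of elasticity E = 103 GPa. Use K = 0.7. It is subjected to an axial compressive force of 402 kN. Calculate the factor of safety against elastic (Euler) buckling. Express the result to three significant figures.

I = a⁴/12 = 45.0⁴/12 = 3.417×10^5 mm⁴
I = 3.417×10^5 mm⁴ = 3.417×10^-7 m⁴
Effective length L_e = K·L = 0.7 × 1.07 = 0.7490 m
P_cr = π²EI / L_e² = π² × 103×10⁹ × 3.417×10^-7 / 0.7490² = 6.192×10^5 N
Factor of safety n = P_cr / P = 619.22 / 402 = 1.54

n ≈ 1.54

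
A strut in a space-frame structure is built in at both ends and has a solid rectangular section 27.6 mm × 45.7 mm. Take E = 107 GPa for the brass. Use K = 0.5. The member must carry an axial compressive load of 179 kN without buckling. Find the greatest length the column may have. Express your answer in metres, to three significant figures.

Buckling occurs about the weak axis: I_min = h·b³/12 with b = 27.6 mm (the shorter side).
I_min = 45.7×27.6³/12 = 8.007×10^4 mm⁴
I = 8.007×10^-8 m⁴
At the buckling limit P_cr = P = 1.790×10^5 N
From P_cr = π²EI/(K·L)²:  L = (1/K)·√(π²EI/P_cr) = (1/0.5)·√(π²×1.07×10^11×8.007×10^-8/1.790×10^5)
L = 1.37 m

L_max ≈ 1.37 m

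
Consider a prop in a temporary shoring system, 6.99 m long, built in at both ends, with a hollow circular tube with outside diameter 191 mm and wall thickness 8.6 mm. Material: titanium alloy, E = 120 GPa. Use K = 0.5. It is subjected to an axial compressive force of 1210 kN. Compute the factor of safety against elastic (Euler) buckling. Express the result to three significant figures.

n ≈ 1.65

Inner diameter d_i = 191 − 2×8.6 = 173.8 mm
I = π(d_o⁴ − d_i⁴)/64 = π(191⁴ − 173.8⁴)/64 = 2.054×10^7 mm⁴
I = 2.054×10^7 mm⁴ = 2.054×10^-5 m⁴
Effective length L_e = K·L = 0.5 × 6.99 = 3.495 m
P_cr = π²EI / L_e² = π² × 120×10⁹ × 2.054×10^-5 / 3.495² = 1.992×10^6 N
Factor of safety n = P_cr / P = 1991.5 / 1210 = 1.65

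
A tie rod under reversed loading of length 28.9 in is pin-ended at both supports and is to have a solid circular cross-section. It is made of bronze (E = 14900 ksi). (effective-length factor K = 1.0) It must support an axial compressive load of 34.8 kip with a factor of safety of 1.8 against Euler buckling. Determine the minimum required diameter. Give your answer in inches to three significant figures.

d ≈ 1.64 in

Required P_cr = n·P = 1.8 × 34.8 = 62.64 kip
L_e = K·L = 1 × 28.9 = 28.90 in
Required I = P_cr·L_e²/(π²E) = 6.264×10^4 × 28.90² / (π² × 1.49×10^7) = 0.3558 in⁴
Solid circle: I = πd⁴/64  ⇒  d = (64I/π)^(1/4) = (64×0.3558/π)^(1/4) = 1.64 in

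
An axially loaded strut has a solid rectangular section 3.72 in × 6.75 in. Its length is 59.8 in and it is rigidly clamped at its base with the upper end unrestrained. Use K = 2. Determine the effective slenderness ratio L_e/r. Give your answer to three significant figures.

For a rectangle r_min = b/√12 = 3.72/√12 = 1.074 in
L_e = K·L = 2 × 59.8 = 119.6 in
λ = L_e / r_min = 119.60 / 1.074 = 111

λ ≈ 111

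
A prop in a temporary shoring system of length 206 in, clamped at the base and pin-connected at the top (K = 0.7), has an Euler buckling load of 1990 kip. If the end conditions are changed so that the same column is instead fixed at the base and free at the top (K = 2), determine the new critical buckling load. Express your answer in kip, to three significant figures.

P_cr ∝ 1/K², so P_cr,new = P_cr,old × (K_old/K_new)² = 1990 × (0.7/2)²
= 1990 × 0.1225 = 244 kip

P_cr ≈ 244 kip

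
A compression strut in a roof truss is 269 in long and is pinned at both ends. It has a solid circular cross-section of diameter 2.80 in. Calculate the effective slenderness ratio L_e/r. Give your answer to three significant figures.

λ ≈ 384

I = πd⁴/64 = π×2.80⁴/64 = 3.017 in⁴
A = 6.158 in²;  r_min = √(I/A) = √(3.017/6.158) = 0.7000 in
L_e = K·L = 1 × 269 = 269.0 in
λ = L_e / r_min = 269.00 / 0.7000 = 384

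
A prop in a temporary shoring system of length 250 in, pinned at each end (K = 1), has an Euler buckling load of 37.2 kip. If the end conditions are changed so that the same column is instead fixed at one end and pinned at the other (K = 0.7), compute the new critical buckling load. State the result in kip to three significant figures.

P_cr ∝ 1/K², so P_cr,new = P_cr,old × (K_old/K_new)² = 37.2 × (1/0.7)²
= 37.2 × 2.041 = 75.9 kip

P_cr ≈ 75.9 kip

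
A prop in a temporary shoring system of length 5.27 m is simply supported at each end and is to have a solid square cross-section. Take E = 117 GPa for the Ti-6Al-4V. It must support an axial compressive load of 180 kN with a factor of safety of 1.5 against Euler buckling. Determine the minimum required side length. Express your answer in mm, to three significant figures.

a ≈ 94.0 mm

Required P_cr = n·P = 1.5 × 180 = 270.0 kN
L_e = K·L = 1 × 5.27 = 5.270 m
Required I = P_cr·L_e²/(π²E) = 2.700×10^5 × 5.270² / (π² × 1.17×10^11) = 6.494×10^-6 m⁴
I_req = 6.494×10^6 mm⁴
Solid square: I = a⁴/12  ⇒  a = (12I)^(1/4) = (12×6.494×10^6)^(1/4) = 94.0 mm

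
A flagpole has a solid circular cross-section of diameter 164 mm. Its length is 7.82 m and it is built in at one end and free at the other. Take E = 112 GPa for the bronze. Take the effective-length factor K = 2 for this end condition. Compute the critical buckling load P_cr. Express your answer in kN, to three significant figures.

P_cr ≈ 160 kN

I = πd⁴/64 = π×164⁴/64 = 3.551×10^7 mm⁴
I = 3.551×10^7 mm⁴ = 3.551×10^-5 m⁴
Effective length L_e = K·L = 2 × 7.82 = 15.64 m
P_cr = π²EI / L_e² = π² × 112×10⁹ × 3.551×10^-5 / 15.64² = 1.605×10^5 N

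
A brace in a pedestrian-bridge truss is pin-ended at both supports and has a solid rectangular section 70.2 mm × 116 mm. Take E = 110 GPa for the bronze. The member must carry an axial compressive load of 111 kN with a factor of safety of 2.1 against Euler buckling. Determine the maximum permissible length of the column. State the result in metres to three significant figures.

Buckling occurs about the weak axis: I_min = h·b³/12 with b = 70.2 mm (the shorter side).
I_min = 116×70.2³/12 = 3.344×10^6 mm⁴
I = 3.344×10^-6 m⁴
Required critical load P_cr = n·P = 2.1 × 111 = 233.1 kN = 2.331×10^5 N
From P_cr = π²EI/(K·L)²:  L = (1/K)·√(π²EI/P_cr) = (1/1)·√(π²×1.10×10^11×3.344×10^-6/2.331×10^5)
L = 3.95 m

L_max ≈ 3.95 m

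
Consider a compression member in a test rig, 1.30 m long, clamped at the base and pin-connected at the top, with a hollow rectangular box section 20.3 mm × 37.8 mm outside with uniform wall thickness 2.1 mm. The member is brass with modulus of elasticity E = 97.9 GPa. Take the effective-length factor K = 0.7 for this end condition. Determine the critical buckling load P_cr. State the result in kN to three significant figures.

P_cr ≈ 17.1 kN

Inner dimensions: h_i = 37.8 − 2×2.1 = 33.60 mm, b_i = 20.3 − 2×2.1 = 16.10 mm
Weak-axis I_min = (h_o·b_o³ − h_i·b_i³)/12 with b_o = 20.3, b_i = 16.10 mm (shorter outer/inner sides).
I_min = (37.8×20.3³ − 33.60×16.10³)/12 = 1.467×10^4 mm⁴
I = 1.467×10^4 mm⁴ = 1.467×10^-8 m⁴
Effective length L_e = K·L = 0.7 × 1.30 = 0.9100 m
P_cr = π²EI / L_e² = π² × 97.9×10⁹ × 1.467×10^-8 / 0.9100² = 1.711×10^4 N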